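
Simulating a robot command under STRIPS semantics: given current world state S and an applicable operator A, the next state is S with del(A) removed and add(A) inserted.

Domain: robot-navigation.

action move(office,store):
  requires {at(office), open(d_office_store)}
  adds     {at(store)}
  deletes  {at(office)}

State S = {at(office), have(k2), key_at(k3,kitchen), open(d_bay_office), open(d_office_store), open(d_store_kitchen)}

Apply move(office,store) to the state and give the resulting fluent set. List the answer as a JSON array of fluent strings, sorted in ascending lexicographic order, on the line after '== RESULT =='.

Progress:
  pre ⊆ S: {at(office), open(d_office_store)} ⊆ S  — applicable
  S \ del = {have(k2), key_at(k3,kitchen), open(d_bay_office), open(d_office_store), open(d_store_kitchen)}
  ∪ add   = {at(store), have(k2), key_at(k3,kitchen), open(d_bay_office), open(d_office_store), open(d_store_kitchen)}

== RESULT ==
["at(store)", "have(k2)", "key_at(k3,kitchen)", "open(d_bay_office)", "open(d_office_store)", "open(d_store_kitchen)"]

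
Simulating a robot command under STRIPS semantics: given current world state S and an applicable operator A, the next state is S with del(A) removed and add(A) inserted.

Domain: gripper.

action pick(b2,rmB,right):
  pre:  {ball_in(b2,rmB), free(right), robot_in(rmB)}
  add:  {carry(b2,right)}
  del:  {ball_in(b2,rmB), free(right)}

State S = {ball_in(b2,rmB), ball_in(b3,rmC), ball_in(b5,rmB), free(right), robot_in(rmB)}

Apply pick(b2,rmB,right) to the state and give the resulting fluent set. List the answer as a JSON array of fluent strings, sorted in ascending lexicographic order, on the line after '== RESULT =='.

Progress:
  pre ⊆ S: {ball_in(b2,rmB), free(right), robot_in(rmB)} ⊆ S  — applicable
  S \ del = {ball_in(b3,rmC), ball_in(b5,rmB), robot_in(rmB)}
  ∪ add   = {ball_in(b3,rmC), ball_in(b5,rmB), carry(b2,right), robot_in(rmB)}

== RESULT ==
["ball_in(b3,rmC)", "ball_in(b5,rmB)", "carry(b2,right)", "robot_in(rmB)"]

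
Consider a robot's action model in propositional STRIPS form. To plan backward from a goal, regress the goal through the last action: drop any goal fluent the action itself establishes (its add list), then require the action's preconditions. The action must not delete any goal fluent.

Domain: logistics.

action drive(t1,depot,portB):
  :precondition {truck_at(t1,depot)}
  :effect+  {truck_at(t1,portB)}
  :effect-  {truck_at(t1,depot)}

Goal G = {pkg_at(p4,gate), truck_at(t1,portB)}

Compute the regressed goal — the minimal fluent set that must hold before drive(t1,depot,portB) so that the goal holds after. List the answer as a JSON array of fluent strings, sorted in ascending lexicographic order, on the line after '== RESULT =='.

Regress:
  G ∩ del = {}  (empty — regression defined)
  G \ add = {pkg_at(p4,gate), truck_at(t1,portB)} \ {truck_at(t1,portB)} = {pkg_at(p4,gate)}
  ∪ pre   = {pkg_at(p4,gate)} ∪ {truck_at(t1,depot)}
          = {pkg_at(p4,gate), truck_at(t1,depot)}

== RESULT ==
["pkg_at(p4,gate)", "truck_at(t1,depot)"]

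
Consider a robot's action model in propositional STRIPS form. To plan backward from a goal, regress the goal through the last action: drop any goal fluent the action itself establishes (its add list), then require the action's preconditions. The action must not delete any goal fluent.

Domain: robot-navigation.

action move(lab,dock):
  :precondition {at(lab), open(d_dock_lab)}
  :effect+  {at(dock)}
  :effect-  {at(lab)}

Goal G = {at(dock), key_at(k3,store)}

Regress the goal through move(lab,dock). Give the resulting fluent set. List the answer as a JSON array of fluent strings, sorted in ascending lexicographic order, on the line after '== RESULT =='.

Compute (G \ add) ∪ pre:
  G ∩ del = {}  (empty — regression defined)
  G \ add = {at(dock), key_at(k3,store)} \ {at(dock)} = {key_at(k3,store)}
  ∪ pre   = {key_at(k3,store)} ∪ {at(lab), open(d_dock_lab)}
          = {at(lab), key_at(k3,store), open(d_dock_lab)}

== RESULT ==
["at(lab)", "key_at(k3,store)", "open(d_dock_lab)"]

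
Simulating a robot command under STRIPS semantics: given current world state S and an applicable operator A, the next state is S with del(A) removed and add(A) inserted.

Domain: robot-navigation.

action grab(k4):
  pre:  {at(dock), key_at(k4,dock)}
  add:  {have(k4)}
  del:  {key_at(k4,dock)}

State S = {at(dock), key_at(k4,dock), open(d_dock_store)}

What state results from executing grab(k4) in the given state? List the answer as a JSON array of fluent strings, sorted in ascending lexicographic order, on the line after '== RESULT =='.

Compute (S \ del) ∪ add:
  pre ⊆ S: {at(dock), key_at(k4,dock)} ⊆ S  — applicable
  S \ del = {at(dock), open(d_dock_store)}
  ∪ add   = {at(dock), have(k4), open(d_dock_store)}

== RESULT ==
["at(dock)", "have(k4)", "open(d_dock_store)"]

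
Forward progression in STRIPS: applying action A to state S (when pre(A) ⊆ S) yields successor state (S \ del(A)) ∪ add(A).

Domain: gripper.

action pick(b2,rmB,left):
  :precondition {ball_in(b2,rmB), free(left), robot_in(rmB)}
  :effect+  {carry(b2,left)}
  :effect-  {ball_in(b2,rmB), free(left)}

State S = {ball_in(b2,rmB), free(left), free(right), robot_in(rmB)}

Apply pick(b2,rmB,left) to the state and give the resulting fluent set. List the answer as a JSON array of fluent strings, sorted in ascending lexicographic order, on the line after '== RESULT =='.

Progress:
  pre ⊆ S: {ball_in(b2,rmB), free(left), robot_in(rmB)} ⊆ S  — applicable
  S \ del = {free(right), robot_in(rmB)}
  ∪ add   = {carry(b2,left), free(right), robot_in(rmB)}

== RESULT ==
["carry(b2,left)", "free(right)", "robot_in(rmB)"]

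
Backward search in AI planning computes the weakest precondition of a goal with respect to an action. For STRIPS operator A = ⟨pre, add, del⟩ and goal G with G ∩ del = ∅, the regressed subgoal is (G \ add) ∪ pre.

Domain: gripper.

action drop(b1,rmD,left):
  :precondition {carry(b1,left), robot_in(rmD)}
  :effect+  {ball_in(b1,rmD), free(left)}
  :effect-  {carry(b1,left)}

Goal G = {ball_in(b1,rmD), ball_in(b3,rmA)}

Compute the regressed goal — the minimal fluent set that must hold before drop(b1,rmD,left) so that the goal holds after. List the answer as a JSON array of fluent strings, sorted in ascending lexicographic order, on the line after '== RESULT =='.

Regress:
  G ∩ del = {}  (empty — regression defined)
  G \ add = {ball_in(b1,rmD), ball_in(b3,rmA)} \ {ball_in(b1,rmD), free(left)} = {ball_in(b3,rmA)}
  ∪ pre   = {ball_in(b3,rmA)} ∪ {carry(b1,left), robot_in(rmD)}
          = {ball_in(b3,rmA), carry(b1,left), robot_in(rmD)}

== RESULT ==
["ball_in(b3,rmA)", "carry(b1,left)", "robot_in(rmD)"]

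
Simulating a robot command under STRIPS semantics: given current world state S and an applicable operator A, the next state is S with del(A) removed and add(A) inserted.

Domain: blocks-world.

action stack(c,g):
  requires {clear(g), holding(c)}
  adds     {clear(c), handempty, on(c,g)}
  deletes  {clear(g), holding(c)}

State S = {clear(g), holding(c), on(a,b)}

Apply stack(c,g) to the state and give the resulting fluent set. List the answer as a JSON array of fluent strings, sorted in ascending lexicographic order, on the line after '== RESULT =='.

Progress:
  pre ⊆ S: {clear(g), holding(c)} ⊆ S  — applicable
  S \ del = {on(a,b)}
  ∪ add   = {clear(c), handempty, on(a,b), on(c,g)}

== RESULT ==
["clear(c)", "handempty", "on(a,b)", "on(c,g)"]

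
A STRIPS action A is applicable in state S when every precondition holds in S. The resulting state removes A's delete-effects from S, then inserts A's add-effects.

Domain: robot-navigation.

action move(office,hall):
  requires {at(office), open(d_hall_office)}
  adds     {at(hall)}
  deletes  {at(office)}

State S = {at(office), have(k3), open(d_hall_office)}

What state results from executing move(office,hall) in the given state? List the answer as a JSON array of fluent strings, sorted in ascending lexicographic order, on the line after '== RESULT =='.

Compute (S \ del) ∪ add:
  pre ⊆ S: {at(office), open(d_hall_office)} ⊆ S  — applicable
  S \ del = {have(k3), open(d_hall_office)}
  ∪ add   = {at(hall), have(k3), open(d_hall_office)}

== RESULT ==
["at(hall)", "have(k3)", "open(d_hall_office)"]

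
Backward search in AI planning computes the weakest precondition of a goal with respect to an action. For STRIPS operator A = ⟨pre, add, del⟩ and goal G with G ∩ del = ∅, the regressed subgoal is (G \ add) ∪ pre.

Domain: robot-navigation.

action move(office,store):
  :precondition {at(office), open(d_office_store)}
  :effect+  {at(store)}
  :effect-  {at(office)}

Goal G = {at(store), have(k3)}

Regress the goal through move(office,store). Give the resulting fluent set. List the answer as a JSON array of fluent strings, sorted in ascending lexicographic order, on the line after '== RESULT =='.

Compute (G \ add) ∪ pre:
  G ∩ del = {}  (empty — regression defined)
  G \ add = {at(store), have(k3)} \ {at(store)} = {have(k3)}
  ∪ pre   = {have(k3)} ∪ {at(office), open(d_office_store)}
          = {at(office), have(k3), open(d_office_store)}

== RESULT ==
["at(office)", "have(k3)", "open(d_office_store)"]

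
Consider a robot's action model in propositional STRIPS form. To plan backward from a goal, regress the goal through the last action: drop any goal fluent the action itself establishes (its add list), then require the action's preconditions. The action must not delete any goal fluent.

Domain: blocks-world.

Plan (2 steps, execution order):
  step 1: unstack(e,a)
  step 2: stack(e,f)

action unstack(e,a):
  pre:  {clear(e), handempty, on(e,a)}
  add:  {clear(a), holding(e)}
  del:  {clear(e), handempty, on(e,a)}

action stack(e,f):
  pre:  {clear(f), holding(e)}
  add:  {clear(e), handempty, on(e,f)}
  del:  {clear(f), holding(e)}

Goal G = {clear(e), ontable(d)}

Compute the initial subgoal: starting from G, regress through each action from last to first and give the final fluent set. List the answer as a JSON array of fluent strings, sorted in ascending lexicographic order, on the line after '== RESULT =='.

Regress step by step:
  through step 2 (stack(e,f)): drop {clear(e)}, keep {ontable(d)}, require {clear(f), holding(e)}
    → {clear(f), holding(e), ontable(d)}
  through step 1 (unstack(e,a)): drop {holding(e)}, keep {clear(f), ontable(d)}, require {clear(e), handempty, on(e,a)}
    → {clear(e), clear(f), handempty, on(e,a), ontable(d)}

== RESULT ==
["clear(e)", "clear(f)", "handempty", "on(e,a)", "ontable(d)"]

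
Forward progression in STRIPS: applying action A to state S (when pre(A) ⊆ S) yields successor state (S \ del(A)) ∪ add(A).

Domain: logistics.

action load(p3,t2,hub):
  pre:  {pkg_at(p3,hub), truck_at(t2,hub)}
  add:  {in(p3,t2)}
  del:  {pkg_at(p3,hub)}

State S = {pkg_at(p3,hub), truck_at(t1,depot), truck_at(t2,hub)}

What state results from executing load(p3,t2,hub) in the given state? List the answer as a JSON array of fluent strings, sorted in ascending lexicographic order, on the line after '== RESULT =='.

Progress:
  pre ⊆ S: {pkg_at(p3,hub), truck_at(t2,hub)} ⊆ S  — applicable
  S \ del = {truck_at(t1,depot), truck_at(t2,hub)}
  ∪ add   = {in(p3,t2), truck_at(t1,depot), truck_at(t2,hub)}

== RESULT ==
["in(p3,t2)", "truck_at(t1,depot)", "truck_at(t2,hub)"]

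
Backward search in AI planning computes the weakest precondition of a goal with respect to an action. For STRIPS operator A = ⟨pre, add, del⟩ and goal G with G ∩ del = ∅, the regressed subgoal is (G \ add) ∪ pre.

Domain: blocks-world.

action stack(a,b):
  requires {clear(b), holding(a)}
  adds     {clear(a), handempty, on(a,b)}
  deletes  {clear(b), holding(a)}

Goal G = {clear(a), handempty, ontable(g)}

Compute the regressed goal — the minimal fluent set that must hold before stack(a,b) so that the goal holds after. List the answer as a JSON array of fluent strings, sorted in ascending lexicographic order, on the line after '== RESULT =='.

Compute (G \ add) ∪ pre:
  G ∩ del = {}  (empty — regression defined)
  G \ add = {clear(a), handempty, ontable(g)} \ {clear(a), handempty, on(a,b)} = {ontable(g)}
  ∪ pre   = {ontable(g)} ∪ {clear(b), holding(a)}
          = {clear(b), holding(a), ontable(g)}

== RESULT ==
["clear(b)", "holding(a)", "ontable(g)"]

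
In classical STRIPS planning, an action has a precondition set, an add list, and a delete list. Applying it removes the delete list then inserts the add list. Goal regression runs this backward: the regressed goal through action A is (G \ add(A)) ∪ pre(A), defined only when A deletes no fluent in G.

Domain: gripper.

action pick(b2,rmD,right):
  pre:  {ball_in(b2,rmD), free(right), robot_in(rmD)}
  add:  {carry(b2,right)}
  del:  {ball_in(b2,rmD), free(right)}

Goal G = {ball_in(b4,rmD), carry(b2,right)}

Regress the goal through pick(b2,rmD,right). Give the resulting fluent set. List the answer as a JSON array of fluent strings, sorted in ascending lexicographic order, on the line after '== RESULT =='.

Compute (G \ add) ∪ pre:
  G ∩ del = {}  (empty — regression defined)
  G \ add = {ball_in(b4,rmD), carry(b2,right)} \ {carry(b2,right)} = {ball_in(b4,rmD)}
  ∪ pre   = {ball_in(b4,rmD)} ∪ {ball_in(b2,rmD), free(right), robot_in(rmD)}
          = {ball_in(b2,rmD), ball_in(b4,rmD), free(right), robot_in(rmD)}

== RESULT ==
["ball_in(b2,rmD)", "ball_in(b4,rmD)", "free(right)", "robot_in(rmD)"]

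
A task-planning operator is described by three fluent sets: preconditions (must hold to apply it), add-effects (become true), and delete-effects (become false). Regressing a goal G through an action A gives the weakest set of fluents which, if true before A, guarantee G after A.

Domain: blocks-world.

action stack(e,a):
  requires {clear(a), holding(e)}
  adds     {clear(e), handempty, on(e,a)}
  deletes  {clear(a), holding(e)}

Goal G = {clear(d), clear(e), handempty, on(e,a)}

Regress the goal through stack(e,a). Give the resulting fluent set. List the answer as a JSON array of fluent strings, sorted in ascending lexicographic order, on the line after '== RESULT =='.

Regress:
  G ∩ del = {}  (empty — regression defined)
  G \ add = {clear(d), clear(e), handempty, on(e,a)} \ {clear(e), handempty, on(e,a)} = {clear(d)}
  ∪ pre   = {clear(d)} ∪ {clear(a), holding(e)}
          = {clear(a), clear(d), holding(e)}

== RESULT ==
["clear(a)", "clear(d)", "holding(e)"]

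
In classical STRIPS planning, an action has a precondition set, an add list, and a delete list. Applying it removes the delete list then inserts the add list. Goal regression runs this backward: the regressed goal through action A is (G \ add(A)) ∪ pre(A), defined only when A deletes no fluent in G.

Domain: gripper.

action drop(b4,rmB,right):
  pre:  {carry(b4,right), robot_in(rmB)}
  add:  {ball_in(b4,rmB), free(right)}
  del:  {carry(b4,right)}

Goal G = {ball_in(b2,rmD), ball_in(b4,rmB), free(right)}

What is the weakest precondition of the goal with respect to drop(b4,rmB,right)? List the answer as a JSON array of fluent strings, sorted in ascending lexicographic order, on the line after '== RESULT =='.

Compute (G \ add) ∪ pre:
  G ∩ del = {}  (empty — regression defined)
  G \ add = {ball_in(b2,rmD), ball_in(b4,rmB), free(right)} \ {ball_in(b4,rmB), free(right)} = {ball_in(b2,rmD)}
  ∪ pre   = {ball_in(b2,rmD)} ∪ {carry(b4,right), robot_in(rmB)}
          = {ball_in(b2,rmD), carry(b4,right), robot_in(rmB)}

== RESULT ==
["ball_in(b2,rmD)", "carry(b4,right)", "robot_in(rmB)"]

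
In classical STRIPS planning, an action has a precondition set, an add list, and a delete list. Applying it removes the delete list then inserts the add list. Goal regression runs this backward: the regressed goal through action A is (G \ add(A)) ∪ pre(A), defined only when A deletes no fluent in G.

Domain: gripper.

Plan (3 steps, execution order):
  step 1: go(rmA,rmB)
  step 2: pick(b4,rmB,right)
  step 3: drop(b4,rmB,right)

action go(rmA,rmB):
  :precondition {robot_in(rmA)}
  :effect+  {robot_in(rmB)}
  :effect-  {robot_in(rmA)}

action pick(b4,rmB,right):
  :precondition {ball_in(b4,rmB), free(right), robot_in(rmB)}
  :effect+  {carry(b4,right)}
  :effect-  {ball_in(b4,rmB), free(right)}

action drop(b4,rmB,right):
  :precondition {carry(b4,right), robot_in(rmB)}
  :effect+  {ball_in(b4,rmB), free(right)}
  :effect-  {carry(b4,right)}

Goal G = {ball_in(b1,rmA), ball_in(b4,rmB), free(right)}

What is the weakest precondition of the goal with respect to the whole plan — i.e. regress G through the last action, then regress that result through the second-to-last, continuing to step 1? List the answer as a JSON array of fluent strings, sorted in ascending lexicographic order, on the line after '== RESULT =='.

Regress step by step:
  through step 3 (drop(b4,rmB,right)): drop {ball_in(b4,rmB), free(right)}, keep {ball_in(b1,rmA)}, require {carry(b4,right), robot_in(rmB)}
    → {ball_in(b1,rmA), carry(b4,right), robot_in(rmB)}
  through step 2 (pick(b4,rmB,right)): drop {carry(b4,right)}, keep {ball_in(b1,rmA), robot_in(rmB)}, require {ball_in(b4,rmB), free(right), robot_in(rmB)}
    → {ball_in(b1,rmA), ball_in(b4,rmB), free(right), robot_in(rmB)}
  through step 1 (go(rmA,rmB)): drop {robot_in(rmB)}, keep {ball_in(b1,rmA), ball_in(b4,rmB), free(right)}, require {robot_in(rmA)}
    → {ball_in(b1,rmA), ball_in(b4,rmB), free(right), robot_in(rmA)}

== RESULT ==
["ball_in(b1,rmA)", "ball_in(b4,rmB)", "free(right)", "robot_in(rmA)"]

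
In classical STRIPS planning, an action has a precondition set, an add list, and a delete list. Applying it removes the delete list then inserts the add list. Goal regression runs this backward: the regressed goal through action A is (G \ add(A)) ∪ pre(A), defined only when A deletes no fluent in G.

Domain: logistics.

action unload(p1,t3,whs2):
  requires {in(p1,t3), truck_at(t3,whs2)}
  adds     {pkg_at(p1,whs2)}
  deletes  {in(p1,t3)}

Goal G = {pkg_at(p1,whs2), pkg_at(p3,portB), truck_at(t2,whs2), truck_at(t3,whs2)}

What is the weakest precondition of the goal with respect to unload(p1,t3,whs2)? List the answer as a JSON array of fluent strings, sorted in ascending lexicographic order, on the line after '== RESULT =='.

Regress:
  G ∩ del = {}  (empty — regression defined)
  G \ add = {pkg_at(p1,whs2), pkg_at(p3,portB), truck_at(t2,whs2), truck_at(t3,whs2)} \ {pkg_at(p1,whs2)} = {pkg_at(p3,portB), truck_at(t2,whs2), truck_at(t3,whs2)}
  ∪ pre   = {pkg_at(p3,portB), truck_at(t2,whs2), truck_at(t3,whs2)} ∪ {in(p1,t3), truck_at(t3,whs2)}
          = {in(p1,t3), pkg_at(p3,portB), truck_at(t2,whs2), truck_at(t3,whs2)}

== RESULT ==
["in(p1,t3)", "pkg_at(p3,portB)", "truck_at(t2,whs2)", "truck_at(t3,whs2)"]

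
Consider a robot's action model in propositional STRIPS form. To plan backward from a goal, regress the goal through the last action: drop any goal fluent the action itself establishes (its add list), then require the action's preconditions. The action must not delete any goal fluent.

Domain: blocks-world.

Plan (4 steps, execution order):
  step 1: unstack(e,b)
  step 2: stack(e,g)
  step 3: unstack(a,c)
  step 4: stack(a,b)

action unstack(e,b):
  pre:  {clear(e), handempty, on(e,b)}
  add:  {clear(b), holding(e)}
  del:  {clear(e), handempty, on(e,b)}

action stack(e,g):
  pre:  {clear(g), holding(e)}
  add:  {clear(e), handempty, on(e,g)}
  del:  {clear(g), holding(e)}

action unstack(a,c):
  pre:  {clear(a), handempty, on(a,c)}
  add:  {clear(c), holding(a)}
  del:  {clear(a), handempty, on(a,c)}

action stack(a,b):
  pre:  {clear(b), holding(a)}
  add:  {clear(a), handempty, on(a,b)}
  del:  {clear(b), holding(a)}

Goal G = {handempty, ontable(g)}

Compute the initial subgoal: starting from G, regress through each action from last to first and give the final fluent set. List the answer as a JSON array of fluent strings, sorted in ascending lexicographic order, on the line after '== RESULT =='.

Work backward from the goal:
  through step 4 (stack(a,b)): drop {handempty}, keep {ontable(g)}, require {clear(b), holding(a)}
    → {clear(b), holding(a), ontable(g)}
  through step 3 (unstack(a,c)): drop {holding(a)}, keep {clear(b), ontable(g)}, require {clear(a), handempty, on(a,c)}
    → {clear(a), clear(b), handempty, on(a,c), ontable(g)}
  through step 2 (stack(e,g)): drop {handempty}, keep {clear(a), clear(b), on(a,c), ontable(g)}, require {clear(g), holding(e)}
    → {clear(a), clear(b), clear(g), holding(e), on(a,c), ontable(g)}
  through step 1 (unstack(e,b)): drop {clear(b), holding(e)}, keep {clear(a), clear(g), on(a,c), ontable(g)}, require {clear(e), handempty, on(e,b)}
    → {clear(a), clear(e), clear(g), handempty, on(a,c), on(e,b), ontable(g)}

== RESULT ==
["clear(a)", "clear(e)", "clear(g)", "handempty", "on(a,c)", "on(e,b)", "ontable(g)"]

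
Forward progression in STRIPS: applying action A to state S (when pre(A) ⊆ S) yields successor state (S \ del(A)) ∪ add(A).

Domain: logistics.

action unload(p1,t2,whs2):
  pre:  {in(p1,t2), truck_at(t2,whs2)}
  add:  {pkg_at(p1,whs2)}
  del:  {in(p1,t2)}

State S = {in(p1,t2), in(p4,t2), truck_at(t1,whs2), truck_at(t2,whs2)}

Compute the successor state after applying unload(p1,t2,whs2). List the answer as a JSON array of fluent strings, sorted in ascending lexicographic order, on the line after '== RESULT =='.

Compute (S \ del) ∪ add:
  pre ⊆ S: {in(p1,t2), truck_at(t2,whs2)} ⊆ S  — applicable
  S \ del = {in(p4,t2), truck_at(t1,whs2), truck_at(t2,whs2)}
  ∪ add   = {in(p4,t2), pkg_at(p1,whs2), truck_at(t1,whs2), truck_at(t2,whs2)}

== RESULT ==
["in(p4,t2)", "pkg_at(p1,whs2)", "truck_at(t1,whs2)", "truck_at(t2,whs2)"]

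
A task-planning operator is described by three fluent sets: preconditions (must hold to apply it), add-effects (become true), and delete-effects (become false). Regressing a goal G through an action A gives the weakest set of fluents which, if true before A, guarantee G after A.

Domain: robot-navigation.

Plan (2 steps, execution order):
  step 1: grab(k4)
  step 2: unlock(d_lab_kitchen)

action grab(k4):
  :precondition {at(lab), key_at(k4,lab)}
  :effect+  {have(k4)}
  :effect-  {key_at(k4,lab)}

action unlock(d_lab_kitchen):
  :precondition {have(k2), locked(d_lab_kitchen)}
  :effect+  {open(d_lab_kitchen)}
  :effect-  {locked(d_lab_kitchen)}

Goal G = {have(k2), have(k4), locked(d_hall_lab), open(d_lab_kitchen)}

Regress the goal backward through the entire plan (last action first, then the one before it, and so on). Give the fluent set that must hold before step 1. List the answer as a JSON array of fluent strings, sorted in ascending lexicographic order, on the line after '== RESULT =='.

Work backward from the goal:
  through step 2 (unlock(d_lab_kitchen)): drop {open(d_lab_kitchen)}, keep {have(k2), have(k4), locked(d_hall_lab)}, require {have(k2), locked(d_lab_kitchen)}
    → {have(k2), have(k4), locked(d_hall_lab), locked(d_lab_kitchen)}
  through step 1 (grab(k4)): drop {have(k4)}, keep {have(k2), locked(d_hall_lab), locked(d_lab_kitchen)}, require {at(lab), key_at(k4,lab)}
    → {at(lab), have(k2), key_at(k4,lab), locked(d_hall_lab), locked(d_lab_kitchen)}

== RESULT ==
["at(lab)", "have(k2)", "key_at(k4,lab)", "locked(d_hall_lab)", "locked(d_lab_kitchen)"]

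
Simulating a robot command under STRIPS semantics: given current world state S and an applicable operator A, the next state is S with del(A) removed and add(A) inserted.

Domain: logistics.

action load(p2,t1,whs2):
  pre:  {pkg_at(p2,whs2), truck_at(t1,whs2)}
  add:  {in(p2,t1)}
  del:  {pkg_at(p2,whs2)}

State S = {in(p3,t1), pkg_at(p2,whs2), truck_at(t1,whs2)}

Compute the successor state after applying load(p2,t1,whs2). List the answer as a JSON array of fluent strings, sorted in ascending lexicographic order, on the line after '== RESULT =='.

Progress:
  pre ⊆ S: {pkg_at(p2,whs2), truck_at(t1,whs2)} ⊆ S  — applicable
  S \ del = {in(p3,t1), truck_at(t1,whs2)}
  ∪ add   = {in(p2,t1), in(p3,t1), truck_at(t1,whs2)}

== RESULT ==
["in(p2,t1)", "in(p3,t1)", "truck_at(t1,whs2)"]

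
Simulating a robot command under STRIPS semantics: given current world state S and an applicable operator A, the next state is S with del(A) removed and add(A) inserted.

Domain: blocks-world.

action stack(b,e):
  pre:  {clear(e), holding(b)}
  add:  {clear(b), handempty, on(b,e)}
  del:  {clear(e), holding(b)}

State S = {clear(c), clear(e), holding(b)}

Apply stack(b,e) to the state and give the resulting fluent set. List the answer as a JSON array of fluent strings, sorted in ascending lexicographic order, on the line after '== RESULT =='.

Compute (S \ del) ∪ add:
  pre ⊆ S: {clear(e), holding(b)} ⊆ S  — applicable
  S \ del = {clear(c)}
  ∪ add   = {clear(b), clear(c), handempty, on(b,e)}

== RESULT ==
["clear(b)", "clear(c)", "handempty", "on(b,e)"]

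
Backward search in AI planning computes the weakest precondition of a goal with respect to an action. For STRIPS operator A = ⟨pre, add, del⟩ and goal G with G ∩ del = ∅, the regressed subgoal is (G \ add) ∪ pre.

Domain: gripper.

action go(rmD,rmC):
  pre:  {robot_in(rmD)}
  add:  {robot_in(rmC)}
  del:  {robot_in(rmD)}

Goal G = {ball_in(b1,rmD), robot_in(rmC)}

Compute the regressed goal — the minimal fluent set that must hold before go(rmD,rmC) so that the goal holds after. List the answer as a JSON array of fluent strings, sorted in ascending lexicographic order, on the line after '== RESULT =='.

Compute (G \ add) ∪ pre:
  G ∩ del = {}  (empty — regression defined)
  G \ add = {ball_in(b1,rmD), robot_in(rmC)} \ {robot_in(rmC)} = {ball_in(b1,rmD)}
  ∪ pre   = {ball_in(b1,rmD)} ∪ {robot_in(rmD)}
          = {ball_in(b1,rmD), robot_in(rmD)}

== RESULT ==
["ball_in(b1,rmD)", "robot_in(rmD)"]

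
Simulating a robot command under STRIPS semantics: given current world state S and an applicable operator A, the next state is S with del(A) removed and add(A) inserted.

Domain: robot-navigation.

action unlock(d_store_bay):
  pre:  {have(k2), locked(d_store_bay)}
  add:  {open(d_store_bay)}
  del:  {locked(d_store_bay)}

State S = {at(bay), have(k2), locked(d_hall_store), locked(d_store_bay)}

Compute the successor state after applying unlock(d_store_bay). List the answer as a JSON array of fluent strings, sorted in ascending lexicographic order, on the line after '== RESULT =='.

Progress:
  pre ⊆ S: {have(k2), locked(d_store_bay)} ⊆ S  — applicable
  S \ del = {at(bay), have(k2), locked(d_hall_store)}
  ∪ add   = {at(bay), have(k2), locked(d_hall_store), open(d_store_bay)}

== RESULT ==
["at(bay)", "have(k2)", "locked(d_hall_store)", "open(d_store_bay)"]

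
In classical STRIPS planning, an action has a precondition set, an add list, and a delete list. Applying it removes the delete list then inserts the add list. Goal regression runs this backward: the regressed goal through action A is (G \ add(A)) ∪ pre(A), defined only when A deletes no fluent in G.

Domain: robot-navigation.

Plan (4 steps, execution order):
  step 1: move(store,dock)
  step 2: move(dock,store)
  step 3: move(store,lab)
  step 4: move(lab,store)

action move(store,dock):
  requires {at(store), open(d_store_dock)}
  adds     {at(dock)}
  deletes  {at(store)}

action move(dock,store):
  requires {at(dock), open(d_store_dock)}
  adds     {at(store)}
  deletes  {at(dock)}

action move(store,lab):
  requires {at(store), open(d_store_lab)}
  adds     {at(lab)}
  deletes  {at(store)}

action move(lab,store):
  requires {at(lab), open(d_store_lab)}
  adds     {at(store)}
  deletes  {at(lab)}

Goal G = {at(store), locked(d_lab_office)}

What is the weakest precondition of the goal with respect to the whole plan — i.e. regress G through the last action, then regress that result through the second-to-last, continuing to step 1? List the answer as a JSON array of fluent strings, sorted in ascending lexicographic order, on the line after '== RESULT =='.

Work backward from the goal:
  through step 4 (move(lab,store)): drop {at(store)}, keep {locked(d_lab_office)}, require {at(lab), open(d_store_lab)}
    → {at(lab), locked(d_lab_office), open(d_store_lab)}
  through step 3 (move(store,lab)): drop {at(lab)}, keep {locked(d_lab_office), open(d_store_lab)}, require {at(store), open(d_store_lab)}
    → {at(store), locked(d_lab_office), open(d_store_lab)}
  through step 2 (move(dock,store)): drop {at(store)}, keep {locked(d_lab_office), open(d_store_lab)}, require {at(dock), open(d_store_dock)}
    → {at(dock), locked(d_lab_office), open(d_store_dock), open(d_store_lab)}
  through step 1 (move(store,dock)): drop {at(dock)}, keep {locked(d_lab_office), open(d_store_dock), open(d_store_lab)}, require {at(store), open(d_store_dock)}
    → {at(store), locked(d_lab_office), open(d_store_dock), open(d_store_lab)}

== RESULT ==
["at(store)", "locked(d_lab_office)", "open(d_store_dock)", "open(d_store_lab)"]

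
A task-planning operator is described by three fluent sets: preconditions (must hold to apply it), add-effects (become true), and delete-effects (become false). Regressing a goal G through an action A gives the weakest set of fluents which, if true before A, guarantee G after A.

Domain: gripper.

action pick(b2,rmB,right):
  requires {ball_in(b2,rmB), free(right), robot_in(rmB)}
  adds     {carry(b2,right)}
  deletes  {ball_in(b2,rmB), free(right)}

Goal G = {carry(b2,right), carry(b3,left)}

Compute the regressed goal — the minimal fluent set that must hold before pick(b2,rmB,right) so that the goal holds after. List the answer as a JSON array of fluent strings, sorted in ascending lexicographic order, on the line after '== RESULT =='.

Compute (G \ add) ∪ pre:
  G ∩ del = {}  (empty — regression defined)
  G \ add = {carry(b2,right), carry(b3,left)} \ {carry(b2,right)} = {carry(b3,left)}
  ∪ pre   = {carry(b3,left)} ∪ {ball_in(b2,rmB), free(right), robot_in(rmB)}
          = {ball_in(b2,rmB), carry(b3,left), free(right), robot_in(rmB)}

== RESULT ==
["ball_in(b2,rmB)", "carry(b3,left)", "free(right)", "robot_in(rmB)"]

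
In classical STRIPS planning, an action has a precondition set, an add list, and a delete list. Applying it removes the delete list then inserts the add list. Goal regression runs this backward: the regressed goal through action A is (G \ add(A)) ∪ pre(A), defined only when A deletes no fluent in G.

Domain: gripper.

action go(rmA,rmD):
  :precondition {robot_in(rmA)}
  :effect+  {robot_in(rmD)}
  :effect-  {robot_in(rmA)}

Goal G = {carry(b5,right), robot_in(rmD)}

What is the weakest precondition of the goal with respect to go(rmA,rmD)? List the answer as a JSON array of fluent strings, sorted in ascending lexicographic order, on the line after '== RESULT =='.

Regress:
  G ∩ del = {}  (empty — regression defined)
  G \ add = {carry(b5,right), robot_in(rmD)} \ {robot_in(rmD)} = {carry(b5,right)}
  ∪ pre   = {carry(b5,right)} ∪ {robot_in(rmA)}
          = {carry(b5,right), robot_in(rmA)}

== RESULT ==
["carry(b5,right)", "robot_in(rmA)"]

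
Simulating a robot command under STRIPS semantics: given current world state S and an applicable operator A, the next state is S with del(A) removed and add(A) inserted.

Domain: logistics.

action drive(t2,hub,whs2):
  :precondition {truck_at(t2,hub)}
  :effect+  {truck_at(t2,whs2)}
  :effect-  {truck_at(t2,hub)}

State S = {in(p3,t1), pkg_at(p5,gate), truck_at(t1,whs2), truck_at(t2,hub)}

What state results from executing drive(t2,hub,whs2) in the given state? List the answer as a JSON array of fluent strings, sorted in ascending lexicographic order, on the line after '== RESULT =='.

Progress:
  pre ⊆ S: {truck_at(t2,hub)} ⊆ S  — applicable
  S \ del = {in(p3,t1), pkg_at(p5,gate), truck_at(t1,whs2)}
  ∪ add   = {in(p3,t1), pkg_at(p5,gate), truck_at(t1,whs2), truck_at(t2,whs2)}

== RESULT ==
["in(p3,t1)", "pkg_at(p5,gate)", "truck_at(t1,whs2)", "truck_at(t2,whs2)"]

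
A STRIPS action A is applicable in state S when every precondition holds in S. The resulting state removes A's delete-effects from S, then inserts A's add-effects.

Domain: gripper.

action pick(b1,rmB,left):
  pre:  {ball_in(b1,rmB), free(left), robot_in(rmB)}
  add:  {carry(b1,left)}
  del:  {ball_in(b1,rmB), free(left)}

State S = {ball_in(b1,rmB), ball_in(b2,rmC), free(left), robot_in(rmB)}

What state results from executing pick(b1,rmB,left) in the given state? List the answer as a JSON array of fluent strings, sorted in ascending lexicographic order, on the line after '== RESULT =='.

Progress:
  pre ⊆ S: {ball_in(b1,rmB), free(left), robot_in(rmB)} ⊆ S  — applicable
  S \ del = {ball_in(b2,rmC), robot_in(rmB)}
  ∪ add   = {ball_in(b2,rmC), carry(b1,left), robot_in(rmB)}

== RESULT ==
["ball_in(b2,rmC)", "carry(b1,left)", "robot_in(rmB)"]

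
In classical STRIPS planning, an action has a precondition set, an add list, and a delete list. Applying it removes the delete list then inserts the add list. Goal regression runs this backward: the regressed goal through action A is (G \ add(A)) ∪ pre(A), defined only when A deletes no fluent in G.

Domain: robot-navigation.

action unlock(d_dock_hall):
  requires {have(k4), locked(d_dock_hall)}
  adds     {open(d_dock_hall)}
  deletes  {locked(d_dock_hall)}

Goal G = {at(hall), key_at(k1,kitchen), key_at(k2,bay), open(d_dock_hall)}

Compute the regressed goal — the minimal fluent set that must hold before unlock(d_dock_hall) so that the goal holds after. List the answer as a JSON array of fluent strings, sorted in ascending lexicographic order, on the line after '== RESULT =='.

Regress:
  G ∩ del = {}  (empty — regression defined)
  G \ add = {at(hall), key_at(k1,kitchen), key_at(k2,bay), open(d_dock_hall)} \ {open(d_dock_hall)} = {at(hall), key_at(k1,kitchen), key_at(k2,bay)}
  ∪ pre   = {at(hall), key_at(k1,kitchen), key_at(k2,bay)} ∪ {have(k4), locked(d_dock_hall)}
          = {at(hall), have(k4), key_at(k1,kitchen), key_at(k2,bay), locked(d_dock_hall)}

== RESULT ==
["at(hall)", "have(k4)", "key_at(k1,kitchen)", "key_at(k2,bay)", "locked(d_dock_hall)"]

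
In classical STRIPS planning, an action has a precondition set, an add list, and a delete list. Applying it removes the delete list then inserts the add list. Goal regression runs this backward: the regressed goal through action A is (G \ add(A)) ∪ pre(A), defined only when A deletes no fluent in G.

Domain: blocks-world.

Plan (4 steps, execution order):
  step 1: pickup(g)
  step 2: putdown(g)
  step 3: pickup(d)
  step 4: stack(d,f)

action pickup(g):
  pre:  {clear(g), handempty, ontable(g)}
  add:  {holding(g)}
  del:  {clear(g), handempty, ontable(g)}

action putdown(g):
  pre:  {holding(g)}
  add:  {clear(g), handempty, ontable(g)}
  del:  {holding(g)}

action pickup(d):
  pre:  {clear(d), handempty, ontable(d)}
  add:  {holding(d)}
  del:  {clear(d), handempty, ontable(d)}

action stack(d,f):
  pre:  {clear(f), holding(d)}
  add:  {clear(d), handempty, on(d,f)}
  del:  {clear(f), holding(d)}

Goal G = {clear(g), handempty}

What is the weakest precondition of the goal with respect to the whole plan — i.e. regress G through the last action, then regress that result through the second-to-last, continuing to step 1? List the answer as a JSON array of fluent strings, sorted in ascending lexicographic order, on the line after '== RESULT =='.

Work backward from the goal:
  through step 4 (stack(d,f)): drop {handempty}, keep {clear(g)}, require {clear(f), holding(d)}
    → {clear(f), clear(g), holding(d)}
  through step 3 (pickup(d)): drop {holding(d)}, keep {clear(f), clear(g)}, require {clear(d), handempty, ontable(d)}
    → {clear(d), clear(f), clear(g), handempty, ontable(d)}
  through step 2 (putdown(g)): drop {clear(g), handempty}, keep {clear(d), clear(f), ontable(d)}, require {holding(g)}
    → {clear(d), clear(f), holding(g), ontable(d)}
  through step 1 (pickup(g)): drop {holding(g)}, keep {clear(d), clear(f), ontable(d)}, require {clear(g), handempty, ontable(g)}
    → {clear(d), clear(f), clear(g), handempty, ontable(d), ontable(g)}

== RESULT ==
["clear(d)", "clear(f)", "clear(g)", "handempty", "ontable(d)", "ontable(g)"]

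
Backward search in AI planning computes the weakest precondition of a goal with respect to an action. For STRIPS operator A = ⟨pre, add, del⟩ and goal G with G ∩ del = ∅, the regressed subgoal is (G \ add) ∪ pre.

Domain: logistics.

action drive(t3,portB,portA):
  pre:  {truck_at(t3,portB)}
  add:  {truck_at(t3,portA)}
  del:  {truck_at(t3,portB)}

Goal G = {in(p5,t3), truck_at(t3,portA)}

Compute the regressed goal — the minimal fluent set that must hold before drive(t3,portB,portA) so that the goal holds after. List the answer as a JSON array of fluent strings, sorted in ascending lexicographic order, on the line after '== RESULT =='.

Compute (G \ add) ∪ pre:
  G ∩ del = {}  (empty — regression defined)
  G \ add = {in(p5,t3), truck_at(t3,portA)} \ {truck_at(t3,portA)} = {in(p5,t3)}
  ∪ pre   = {in(p5,t3)} ∪ {truck_at(t3,portB)}
          = {in(p5,t3), truck_at(t3,portB)}

== RESULT ==
["in(p5,t3)", "truck_at(t3,portB)"]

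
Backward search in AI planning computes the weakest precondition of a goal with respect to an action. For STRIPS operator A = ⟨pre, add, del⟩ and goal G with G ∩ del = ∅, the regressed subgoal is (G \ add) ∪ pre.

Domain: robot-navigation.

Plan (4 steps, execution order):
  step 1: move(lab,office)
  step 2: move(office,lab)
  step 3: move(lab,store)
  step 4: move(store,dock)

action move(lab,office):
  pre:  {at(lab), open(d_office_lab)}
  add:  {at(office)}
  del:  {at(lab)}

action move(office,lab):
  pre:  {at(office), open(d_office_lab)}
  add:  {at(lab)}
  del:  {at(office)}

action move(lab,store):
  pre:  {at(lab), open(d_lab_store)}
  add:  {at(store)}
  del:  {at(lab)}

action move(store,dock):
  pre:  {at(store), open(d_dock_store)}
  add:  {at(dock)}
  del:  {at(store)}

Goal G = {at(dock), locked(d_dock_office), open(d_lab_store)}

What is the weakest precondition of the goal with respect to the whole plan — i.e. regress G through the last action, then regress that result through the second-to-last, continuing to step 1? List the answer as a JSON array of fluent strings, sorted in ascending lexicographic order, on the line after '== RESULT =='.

Work backward from the goal:
  through step 4 (move(store,dock)): drop {at(dock)}, keep {locked(d_dock_office), open(d_lab_store)}, require {at(store), open(d_dock_store)}
    → {at(store), locked(d_dock_office), open(d_dock_store), open(d_lab_store)}
  through step 3 (move(lab,store)): drop {at(store)}, keep {locked(d_dock_office), open(d_dock_store), open(d_lab_store)}, require {at(lab), open(d_lab_store)}
    → {at(lab), locked(d_dock_office), open(d_dock_store), open(d_lab_store)}
  through step 2 (move(office,lab)): drop {at(lab)}, keep {locked(d_dock_office), open(d_dock_store), open(d_lab_store)}, require {at(office), open(d_office_lab)}
    → {at(office), locked(d_dock_office), open(d_dock_store), open(d_lab_store), open(d_office_lab)}
  through step 1 (move(lab,office)): drop {at(office)}, keep {locked(d_dock_office), open(d_dock_store), open(d_lab_store), open(d_office_lab)}, require {at(lab), open(d_office_lab)}
    → {at(lab), locked(d_dock_office), open(d_dock_store), open(d_lab_store), open(d_office_lab)}

== RESULT ==
["at(lab)", "locked(d_dock_office)", "open(d_dock_store)", "open(d_lab_store)", "open(d_office_lab)"]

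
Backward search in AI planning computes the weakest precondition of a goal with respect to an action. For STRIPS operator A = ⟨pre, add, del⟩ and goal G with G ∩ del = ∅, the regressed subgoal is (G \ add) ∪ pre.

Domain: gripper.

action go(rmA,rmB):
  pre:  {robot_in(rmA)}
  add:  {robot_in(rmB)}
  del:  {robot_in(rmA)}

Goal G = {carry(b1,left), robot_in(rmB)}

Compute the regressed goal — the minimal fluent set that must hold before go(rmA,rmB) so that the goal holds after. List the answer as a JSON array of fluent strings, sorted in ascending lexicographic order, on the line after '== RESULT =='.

Compute (G \ add) ∪ pre:
  G ∩ del = {}  (empty — regression defined)
  G \ add = {carry(b1,left), robot_in(rmB)} \ {robot_in(rmB)} = {carry(b1,left)}
  ∪ pre   = {carry(b1,left)} ∪ {robot_in(rmA)}
          = {carry(b1,left), robot_in(rmA)}

== RESULT ==
["carry(b1,left)", "robot_in(rmA)"]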